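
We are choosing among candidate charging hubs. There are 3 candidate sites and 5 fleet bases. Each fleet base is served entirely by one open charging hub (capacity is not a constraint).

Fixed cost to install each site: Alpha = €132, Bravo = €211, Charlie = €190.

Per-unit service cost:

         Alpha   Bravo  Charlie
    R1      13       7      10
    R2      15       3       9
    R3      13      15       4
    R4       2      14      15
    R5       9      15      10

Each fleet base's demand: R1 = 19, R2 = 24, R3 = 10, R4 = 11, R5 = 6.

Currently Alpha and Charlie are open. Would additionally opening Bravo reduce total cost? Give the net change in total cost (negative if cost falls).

Current service cost with {Alpha, Charlie}: 522.
Adding Bravo: each fleet base re-picks its cheapest; new service cost 321, saving 201.
Extra fixed cost: 211. Net change = 211 − 201 = 10.
(Totals: 844 → 854.)

No — net change +10 (cost rises by 10).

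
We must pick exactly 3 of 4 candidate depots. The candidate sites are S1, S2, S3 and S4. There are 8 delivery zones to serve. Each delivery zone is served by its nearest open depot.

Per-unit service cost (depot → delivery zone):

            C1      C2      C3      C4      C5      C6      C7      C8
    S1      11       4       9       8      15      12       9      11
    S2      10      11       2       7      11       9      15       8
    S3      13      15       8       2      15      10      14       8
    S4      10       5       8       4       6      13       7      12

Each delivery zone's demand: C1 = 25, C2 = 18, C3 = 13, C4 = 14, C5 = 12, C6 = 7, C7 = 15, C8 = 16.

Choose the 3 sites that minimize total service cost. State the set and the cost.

With exactly 3 open, each delivery zone uses its cheapest among the chosen.
{S2, S3, S4}: C1→S2 10·25=250, C2→S4 5·18=90, C3→S2 2·13=26, C4→S3 2·14=28, C5→S4 6·12=72, C6→S2 9·7=63, C7→S4 7·15=105, C8→S2 8·16=128. Service cost 762.
{S1, S2, S4}: service cost 772
{S1, S3, S4}: service cost 829
Among all 4 size-3 choices, {S2, S3, S4} is lowest.

Choose S2, S3 and S4; total service cost 762.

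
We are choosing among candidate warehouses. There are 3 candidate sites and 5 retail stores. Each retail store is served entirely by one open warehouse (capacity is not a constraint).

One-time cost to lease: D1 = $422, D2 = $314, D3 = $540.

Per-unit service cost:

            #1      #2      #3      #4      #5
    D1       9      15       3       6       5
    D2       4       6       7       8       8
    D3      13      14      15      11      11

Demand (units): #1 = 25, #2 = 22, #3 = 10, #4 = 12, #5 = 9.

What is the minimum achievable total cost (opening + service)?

For any fixed open set, each retail store goes to its cheapest open site; total = fixed + service.
{D2}: #1→D2 4·25=100, #2→D2 6·22=132, #3→D2 7·10=70, #4→D2 8·12=96, #5→D2 8·9=72. Service 470; fixed 314; total 784.
{D1, D2}: service 379 + fixed 736 = 1115
{D1}: #1→D1 9·25=225, #2→D1 15·22=330, #3→D1 3·10=30, #4→D1 6·12=72, #5→D1 5·9=45. Service 702; fixed 422; total 1124.
{D1, D2, D3}: #1→D2 4·25=100, #2→D2 6·22=132, #3→D1 3·10=30, #4→D1 6·12=72, #5→D1 5·9=45. Service 379; fixed 1276; total 1655.
No other subset beats 784.

Minimum total cost: 784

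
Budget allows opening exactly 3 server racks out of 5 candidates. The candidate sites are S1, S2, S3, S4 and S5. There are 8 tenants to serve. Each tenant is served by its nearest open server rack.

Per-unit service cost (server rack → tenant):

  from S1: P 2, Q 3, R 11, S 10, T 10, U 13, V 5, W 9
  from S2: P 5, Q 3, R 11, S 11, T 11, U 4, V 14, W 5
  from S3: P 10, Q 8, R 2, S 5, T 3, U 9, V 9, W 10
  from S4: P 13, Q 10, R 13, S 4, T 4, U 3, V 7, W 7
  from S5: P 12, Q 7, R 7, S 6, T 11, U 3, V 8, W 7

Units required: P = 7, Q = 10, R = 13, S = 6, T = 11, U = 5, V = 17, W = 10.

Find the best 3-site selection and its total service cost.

Choose S1, S2 and S3; total service cost 288.

With exactly 3 open, each tenant uses its cheapest among the chosen.
{S1, S2, S3}: P→S1 2·7=14, Q→S1 3·10=30, R→S3 2·13=26, S→S3 5·6=30, T→S3 3·11=33, U→S2 4·5=20, V→S1 5·17=85, W→S2 5·10=50. Service cost 288.
{S1, S3, S4}: service cost 297
{S1, S3, S5}: service cost 303
Among all 10 size-3 choices, {S1, S2, S3} is lowest.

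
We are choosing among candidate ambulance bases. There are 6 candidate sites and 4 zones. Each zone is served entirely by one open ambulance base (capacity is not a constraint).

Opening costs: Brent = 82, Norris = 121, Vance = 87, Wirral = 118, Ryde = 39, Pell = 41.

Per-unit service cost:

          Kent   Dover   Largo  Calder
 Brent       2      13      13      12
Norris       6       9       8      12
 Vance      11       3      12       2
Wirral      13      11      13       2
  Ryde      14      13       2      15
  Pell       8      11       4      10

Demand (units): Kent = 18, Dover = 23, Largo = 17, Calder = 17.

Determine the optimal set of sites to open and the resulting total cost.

For any fixed open set, each zone goes to its cheapest open site; total = fixed + service.
{Brent, Vance, Ryde}: Kent→Brent 2·18=36, Dover→Vance 3·23=69, Largo→Ryde 2·17=34, Calder→Vance 2·17=34. Service 173; fixed 208; total 381.
{Brent, Vance, Pell}: service 207 + fixed 210 = 417
{Brent, Vance, Ryde, Pell}: service 173 + fixed 249 = 422
{Brent, Norris, Vance, Wirral, Ryde, Pell}: Kent→Brent 2·18=36, Dover→Vance 3·23=69, Largo→Ryde 2·17=34, Calder→Vance 2·17=34. Service 173; fixed 488; total 661.
No other subset beats 381.

Open Brent, Vance and Ryde; minimum total cost 381.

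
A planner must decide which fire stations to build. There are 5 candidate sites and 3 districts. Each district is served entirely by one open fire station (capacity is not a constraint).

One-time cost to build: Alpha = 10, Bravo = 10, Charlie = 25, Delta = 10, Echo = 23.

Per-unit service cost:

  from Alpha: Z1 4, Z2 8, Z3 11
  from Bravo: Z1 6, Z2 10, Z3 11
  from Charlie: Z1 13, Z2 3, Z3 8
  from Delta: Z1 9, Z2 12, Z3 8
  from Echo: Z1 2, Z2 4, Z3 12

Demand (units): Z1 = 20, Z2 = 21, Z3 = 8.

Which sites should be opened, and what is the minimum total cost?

Open Charlie and Echo; minimum total cost 215.

For any fixed open set, each district goes to its cheapest open site; total = fixed + service.
{Charlie, Echo}: Z1→Echo 2·20=40, Z2→Charlie 3·21=63, Z3→Charlie 8·8=64. Service 167; fixed 48; total 215.
{Delta, Echo}: Z1→Echo 2·20=40, Z2→Echo 4·21=84, Z3→Delta 8·8=64. Service 188; fixed 33; total 221.
{Alpha, Charlie, Echo}: service 167 + fixed 58 = 225
{Alpha, Bravo, Charlie, Delta, Echo}: service 167 + fixed 78 = 245
No other subset beats 215.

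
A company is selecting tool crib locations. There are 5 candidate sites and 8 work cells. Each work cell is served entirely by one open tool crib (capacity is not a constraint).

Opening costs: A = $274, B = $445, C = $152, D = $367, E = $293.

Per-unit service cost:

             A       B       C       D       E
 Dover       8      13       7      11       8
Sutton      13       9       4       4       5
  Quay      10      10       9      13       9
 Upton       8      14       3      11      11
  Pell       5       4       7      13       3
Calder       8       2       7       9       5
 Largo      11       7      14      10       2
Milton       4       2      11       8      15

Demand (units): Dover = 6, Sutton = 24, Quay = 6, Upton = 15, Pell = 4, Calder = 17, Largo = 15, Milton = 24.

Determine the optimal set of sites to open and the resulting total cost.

For any fixed open set, each work cell goes to its cheapest open site; total = fixed + service.
{C}: Dover→C 7·6=42, Sutton→C 4·24=96, Quay→C 9·6=54, Upton→C 3·15=45, Pell→C 7·4=28, Calder→C 7·17=119, Largo→C 14·15=210, Milton→C 11·24=264. Service 858; fixed 152; total 1010.
{B, C}: service 440 + fixed 597 = 1037
{A, C}: service 637 + fixed 426 = 1063
{A, B, C, D, E}: service 361 + fixed 1531 = 1892
No other subset beats 1010.

Open C only; minimum total cost 1010.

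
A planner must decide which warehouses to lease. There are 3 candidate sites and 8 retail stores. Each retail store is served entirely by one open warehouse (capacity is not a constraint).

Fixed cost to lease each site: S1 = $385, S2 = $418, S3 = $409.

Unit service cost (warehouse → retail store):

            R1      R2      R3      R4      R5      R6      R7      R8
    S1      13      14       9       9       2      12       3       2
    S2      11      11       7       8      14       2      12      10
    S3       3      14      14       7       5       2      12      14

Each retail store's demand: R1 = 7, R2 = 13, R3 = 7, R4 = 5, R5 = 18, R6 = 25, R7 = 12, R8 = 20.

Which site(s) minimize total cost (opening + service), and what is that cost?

Open S1 only; minimum total cost 1178.

For any fixed open set, each retail store goes to its cheapest open site; total = fixed + service.
{S1}: R1→S1 13·7=91, R2→S1 14·13=182, R3→S1 9·7=63, R4→S1 9·5=45, R5→S1 2·18=36, R6→S1 12·25=300, R7→S1 3·12=36, R8→S1 2·20=40. Service 793; fixed 385; total 1178.
{S1, S3}: service 463 + fixed 794 = 1257
{S1, S2}: R1→S2 11·7=77, R2→S2 11·13=143, R3→S2 7·7=49, R4→S2 8·5=40, R5→S1 2·18=36, R6→S2 2·25=50, R7→S1 3·12=36, R8→S1 2·20=40. Service 471; fixed 803; total 1274.
{S1, S2, S3}: R1→S3 3·7=21, R2→S2 11·13=143, R3→S2 7·7=49, R4→S3 7·5=35, R5→S1 2·18=36, R6→S2 2·25=50, R7→S1 3·12=36, R8→S1 2·20=40. Service 410; fixed 1212; total 1622.
(All 7 nonempty subsets were checked; S1 only is lowest.)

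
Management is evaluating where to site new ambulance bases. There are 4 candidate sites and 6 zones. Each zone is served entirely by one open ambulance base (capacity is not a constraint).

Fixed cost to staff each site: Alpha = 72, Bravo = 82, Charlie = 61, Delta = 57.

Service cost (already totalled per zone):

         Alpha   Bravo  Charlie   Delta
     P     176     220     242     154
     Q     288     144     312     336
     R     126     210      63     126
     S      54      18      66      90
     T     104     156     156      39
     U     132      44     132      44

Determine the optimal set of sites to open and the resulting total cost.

Open Bravo, Charlie and Delta; minimum total cost 662.

For any fixed open set, each zone goes to its cheapest open site; total = fixed + service.
{Bravo, Charlie, Delta}: P→Delta 154, Q→Bravo 144, R→Charlie 63, S→Bravo 18, T→Delta 39, U→Bravo 44. Service 462; fixed 200; total 662.
{Bravo, Delta}: P→Delta 154, Q→Bravo 144, R→Delta 126, S→Bravo 18, T→Delta 39, U→Bravo 44. Service 525; fixed 139; total 664.
{Alpha, Bravo, Charlie, Delta}: service 462 + fixed 272 = 734
{Delta}: P→Delta 154, Q→Delta 336, R→Delta 126, S→Delta 90, T→Delta 39, U→Delta 44. Service 789; fixed 57; total 846.
No other subset beats 662.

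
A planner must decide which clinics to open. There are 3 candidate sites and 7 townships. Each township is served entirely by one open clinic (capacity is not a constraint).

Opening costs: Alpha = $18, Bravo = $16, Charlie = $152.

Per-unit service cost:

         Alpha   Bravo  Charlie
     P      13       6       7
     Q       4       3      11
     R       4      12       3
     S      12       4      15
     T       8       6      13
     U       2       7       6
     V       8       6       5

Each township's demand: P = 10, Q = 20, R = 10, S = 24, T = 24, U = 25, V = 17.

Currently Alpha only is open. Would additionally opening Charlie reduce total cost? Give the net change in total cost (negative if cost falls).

No — net change +31 (cost rises by 31).

Current service cost with {Alpha}: 916.
Adding Charlie: each township re-picks its cheapest; new service cost 795, saving 121.
Extra fixed cost: 152. Net change = 152 − 121 = 31.
(Totals: 934 → 965.)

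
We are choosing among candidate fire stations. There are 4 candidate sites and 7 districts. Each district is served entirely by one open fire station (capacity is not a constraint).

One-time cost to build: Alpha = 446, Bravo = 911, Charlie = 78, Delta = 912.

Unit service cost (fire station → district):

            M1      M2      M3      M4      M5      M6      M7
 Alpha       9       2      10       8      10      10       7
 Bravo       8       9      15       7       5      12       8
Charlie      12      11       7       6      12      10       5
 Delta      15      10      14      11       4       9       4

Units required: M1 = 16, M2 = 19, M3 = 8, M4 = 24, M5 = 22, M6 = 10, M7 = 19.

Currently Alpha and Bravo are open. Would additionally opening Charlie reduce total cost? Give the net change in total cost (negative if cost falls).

Current service cost with {Alpha, Bravo}: 757.
Adding Charlie: each district re-picks its cheapest; new service cost 671, saving 86.
Extra fixed cost: 78. Net change = 78 − 86 = -8.
(Totals: 2114 → 2106.)

Yes — net change −8 (cost falls by 8).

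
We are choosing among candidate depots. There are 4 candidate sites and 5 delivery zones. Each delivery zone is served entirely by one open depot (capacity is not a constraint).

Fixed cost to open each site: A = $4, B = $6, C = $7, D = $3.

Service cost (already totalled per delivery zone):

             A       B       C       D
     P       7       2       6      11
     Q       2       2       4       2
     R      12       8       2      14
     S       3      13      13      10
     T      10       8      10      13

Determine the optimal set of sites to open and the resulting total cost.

Open A and B; minimum total cost 33.

For any fixed open set, each delivery zone goes to its cheapest open site; total = fixed + service.
{A, B}: P→B 2, Q→A 2, R→B 8, S→A 3, T→B 8. Service 23; fixed 10; total 33.
{A, B, C}: P→B 2, Q→A 2, R→C 2, S→A 3, T→B 8. Service 17; fixed 17; total 34.
{A, C}: P→C 6, Q→A 2, R→C 2, S→A 3, T→A 10. Service 23; fixed 11; total 34.
{A, B, C, D}: service 17 + fixed 20 = 37
(All 15 nonempty subsets were checked; A and B is lowest.)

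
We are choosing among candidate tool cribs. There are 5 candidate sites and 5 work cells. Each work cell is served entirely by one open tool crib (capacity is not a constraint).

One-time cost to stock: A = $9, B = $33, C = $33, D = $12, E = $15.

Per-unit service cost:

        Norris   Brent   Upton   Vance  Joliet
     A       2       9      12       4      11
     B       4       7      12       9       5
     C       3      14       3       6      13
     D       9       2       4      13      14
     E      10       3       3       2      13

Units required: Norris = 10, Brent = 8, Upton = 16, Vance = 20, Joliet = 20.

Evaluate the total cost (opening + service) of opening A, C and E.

Each work cell is assigned to its cheapest site among the open ones.
{A, C, E}: Norris→A 2·10=20, Brent→E 3·8=24, Upton→C 3·16=48, Vance→E 2·20=40, Joliet→A 11·20=220. Service 352; fixed 57; total 409.

Total cost: 409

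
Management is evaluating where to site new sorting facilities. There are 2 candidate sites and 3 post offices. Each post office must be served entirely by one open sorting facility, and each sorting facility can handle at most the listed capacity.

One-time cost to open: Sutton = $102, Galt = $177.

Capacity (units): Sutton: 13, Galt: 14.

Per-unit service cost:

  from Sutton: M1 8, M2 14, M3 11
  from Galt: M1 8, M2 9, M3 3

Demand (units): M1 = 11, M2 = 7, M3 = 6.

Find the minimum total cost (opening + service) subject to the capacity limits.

Minimum total cost: 448

Open {Sutton, Galt}: M1→Sutton 8·11=88, M2→Galt 9·7=63, M3→Galt 3·6=18.
Loads: Sutton carries 11/13, Galt carries 13/14. Service 169; fixed 279; total 448.
Next best feasible plan costs 531.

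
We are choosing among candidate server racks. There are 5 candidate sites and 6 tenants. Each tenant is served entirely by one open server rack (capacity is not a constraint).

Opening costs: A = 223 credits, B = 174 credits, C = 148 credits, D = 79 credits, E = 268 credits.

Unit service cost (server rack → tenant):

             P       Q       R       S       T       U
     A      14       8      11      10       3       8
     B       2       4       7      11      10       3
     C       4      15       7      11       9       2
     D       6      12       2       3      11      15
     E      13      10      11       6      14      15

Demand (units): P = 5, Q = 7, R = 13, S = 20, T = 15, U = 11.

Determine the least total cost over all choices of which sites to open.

Minimum total cost: 560

For any fixed open set, each tenant goes to its cheapest open site; total = fixed + service.
{B, D}: P→B 2·5=10, Q→B 4·7=28, R→D 2·13=26, S→D 3·20=60, T→B 10·15=150, U→B 3·11=33. Service 307; fixed 253; total 560.
{C, D}: service 347 + fixed 227 = 574
{A, D}: service 305 + fixed 302 = 607
{A, B, C, D, E}: service 191 + fixed 892 = 1083
No other subset beats 560.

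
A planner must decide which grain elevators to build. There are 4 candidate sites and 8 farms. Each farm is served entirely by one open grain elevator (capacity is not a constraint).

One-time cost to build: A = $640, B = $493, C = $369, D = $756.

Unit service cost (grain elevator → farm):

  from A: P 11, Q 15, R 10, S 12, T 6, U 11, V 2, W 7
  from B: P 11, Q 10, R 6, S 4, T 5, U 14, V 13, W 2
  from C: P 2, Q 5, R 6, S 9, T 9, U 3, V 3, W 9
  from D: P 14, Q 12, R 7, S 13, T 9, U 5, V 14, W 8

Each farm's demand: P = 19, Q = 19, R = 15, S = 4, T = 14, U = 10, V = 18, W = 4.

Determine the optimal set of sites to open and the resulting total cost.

For any fixed open set, each farm goes to its cheapest open site; total = fixed + service.
{C}: P→C 2·19=38, Q→C 5·19=95, R→C 6·15=90, S→C 9·4=36, T→C 9·14=126, U→C 3·10=30, V→C 3·18=54, W→C 9·4=36. Service 505; fixed 369; total 874.
{B, C}: P→C 2·19=38, Q→C 5·19=95, R→B 6·15=90, S→B 4·4=16, T→B 5·14=70, U→C 3·10=30, V→C 3·18=54, W→B 2·4=8. Service 401; fixed 862; total 1263.
{A, C}: service 437 + fixed 1009 = 1446
{A, B, C, D}: P→C 2·19=38, Q→C 5·19=95, R→B 6·15=90, S→B 4·4=16, T→B 5·14=70, U→C 3·10=30, V→A 2·18=36, W→B 2·4=8. Service 383; fixed 2258; total 2641.
No other subset beats 874.

Open C only; minimum total cost 874.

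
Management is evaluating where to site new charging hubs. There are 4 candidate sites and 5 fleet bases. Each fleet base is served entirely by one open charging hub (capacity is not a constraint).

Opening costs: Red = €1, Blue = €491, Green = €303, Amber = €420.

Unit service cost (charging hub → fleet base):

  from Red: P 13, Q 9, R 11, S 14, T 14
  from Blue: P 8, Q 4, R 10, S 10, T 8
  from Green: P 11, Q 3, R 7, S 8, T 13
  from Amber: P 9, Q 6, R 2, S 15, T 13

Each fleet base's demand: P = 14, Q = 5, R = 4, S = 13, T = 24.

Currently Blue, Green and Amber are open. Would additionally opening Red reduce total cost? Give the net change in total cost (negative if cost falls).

No — net change +1 (cost rises by 1).

Current service cost with {Blue, Green, Amber}: 431.
Adding Red: each fleet base re-picks its cheapest; new service cost 431, saving 0.
Extra fixed cost: 1. Net change = 1 − 0 = 1.
(Totals: 1645 → 1646.)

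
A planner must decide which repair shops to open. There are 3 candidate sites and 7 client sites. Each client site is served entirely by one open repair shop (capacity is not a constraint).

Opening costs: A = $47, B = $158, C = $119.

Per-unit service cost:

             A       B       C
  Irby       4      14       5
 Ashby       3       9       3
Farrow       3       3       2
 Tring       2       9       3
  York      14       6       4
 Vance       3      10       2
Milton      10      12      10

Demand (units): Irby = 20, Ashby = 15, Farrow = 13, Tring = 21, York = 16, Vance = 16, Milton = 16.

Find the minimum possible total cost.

Minimum total cost: 609

For any fixed open set, each client site goes to its cheapest open site; total = fixed + service.
{C}: Irby→C 5·20=100, Ashby→C 3·15=45, Farrow→C 2·13=26, Tring→C 3·21=63, York→C 4·16=64, Vance→C 2·16=32, Milton→C 10·16=160. Service 490; fixed 119; total 609.
{A, C}: service 449 + fixed 166 = 615
{A}: service 638 + fixed 47 = 685
{A, B, C}: service 449 + fixed 324 = 773
No other subset beats 609.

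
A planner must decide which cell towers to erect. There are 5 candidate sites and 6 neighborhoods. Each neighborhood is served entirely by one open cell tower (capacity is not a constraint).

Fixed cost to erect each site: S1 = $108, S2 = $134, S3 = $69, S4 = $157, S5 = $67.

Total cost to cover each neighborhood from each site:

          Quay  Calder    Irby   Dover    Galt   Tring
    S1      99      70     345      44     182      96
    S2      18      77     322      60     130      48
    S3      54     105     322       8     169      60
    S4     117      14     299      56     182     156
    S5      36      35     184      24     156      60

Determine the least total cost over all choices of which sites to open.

For any fixed open set, each neighborhood goes to its cheapest open site; total = fixed + service.
{S5}: Quay→S5 36, Calder→S5 35, Irby→S5 184, Dover→S5 24, Galt→S5 156, Tring→S5 60. Service 495; fixed 67; total 562.
{S3, S5}: service 479 + fixed 136 = 615
{S2, S5}: service 439 + fixed 201 = 640
{S1, S2, S3, S4, S5}: service 402 + fixed 535 = 937
No other subset beats 562.

Minimum total cost: 562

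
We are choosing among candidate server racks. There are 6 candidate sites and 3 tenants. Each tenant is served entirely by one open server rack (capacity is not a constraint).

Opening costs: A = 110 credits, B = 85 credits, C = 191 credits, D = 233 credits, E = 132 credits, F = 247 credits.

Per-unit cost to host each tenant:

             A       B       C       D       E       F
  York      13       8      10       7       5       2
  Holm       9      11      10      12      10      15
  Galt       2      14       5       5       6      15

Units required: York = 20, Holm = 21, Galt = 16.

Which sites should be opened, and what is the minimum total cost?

Open E only; minimum total cost 538.

For any fixed open set, each tenant goes to its cheapest open site; total = fixed + service.
{E}: York→E 5·20=100, Holm→E 10·21=210, Galt→E 6·16=96. Service 406; fixed 132; total 538.
{A, E}: service 321 + fixed 242 = 563
{A, B}: York→B 8·20=160, Holm→A 9·21=189, Galt→A 2·16=32. Service 381; fixed 195; total 576.
{A, B, C, D, E, F}: service 261 + fixed 998 = 1259
No other subset beats 538.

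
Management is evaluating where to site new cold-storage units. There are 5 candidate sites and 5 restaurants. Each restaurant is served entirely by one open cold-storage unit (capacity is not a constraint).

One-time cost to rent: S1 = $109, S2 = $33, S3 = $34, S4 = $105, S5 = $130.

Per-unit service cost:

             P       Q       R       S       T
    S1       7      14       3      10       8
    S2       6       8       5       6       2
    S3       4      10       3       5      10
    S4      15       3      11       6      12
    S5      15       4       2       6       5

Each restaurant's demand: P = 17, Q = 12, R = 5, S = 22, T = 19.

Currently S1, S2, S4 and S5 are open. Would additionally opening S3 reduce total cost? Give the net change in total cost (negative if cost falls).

Current service cost with {S1, S2, S4, S5}: 318.
Adding S3: each restaurant re-picks its cheapest; new service cost 262, saving 56.
Extra fixed cost: 34. Net change = 34 − 56 = -22.
(Totals: 695 → 673.)

Yes — net change −22 (cost falls by 22).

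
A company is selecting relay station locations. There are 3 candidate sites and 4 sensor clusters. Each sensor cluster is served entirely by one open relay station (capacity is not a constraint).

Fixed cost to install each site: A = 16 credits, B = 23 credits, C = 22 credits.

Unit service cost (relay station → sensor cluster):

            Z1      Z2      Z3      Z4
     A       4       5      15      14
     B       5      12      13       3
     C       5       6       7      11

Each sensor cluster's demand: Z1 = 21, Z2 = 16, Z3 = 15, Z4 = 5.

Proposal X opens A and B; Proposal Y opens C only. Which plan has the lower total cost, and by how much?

Proposal Y is cheaper by 30.

Proposal X: {A, B}: Z1→A 4·21=84, Z2→A 5·16=80, Z3→B 13·15=195, Z4→B 3·5=15. Service 374; fixed 39; total 413.
Proposal Y: {C}: Z1→C 5·21=105, Z2→C 6·16=96, Z3→C 7·15=105, Z4→C 11·5=55. Service 361; fixed 22; total 383.
Difference: |413 − 383| = 30.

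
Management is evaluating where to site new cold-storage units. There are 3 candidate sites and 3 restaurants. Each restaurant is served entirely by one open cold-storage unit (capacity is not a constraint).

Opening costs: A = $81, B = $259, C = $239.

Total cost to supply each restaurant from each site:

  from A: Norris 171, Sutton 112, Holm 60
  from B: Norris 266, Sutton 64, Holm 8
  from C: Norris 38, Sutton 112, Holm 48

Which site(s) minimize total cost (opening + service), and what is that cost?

For any fixed open set, each restaurant goes to its cheapest open site; total = fixed + service.
{A}: Norris→A 171, Sutton→A 112, Holm→A 60. Service 343; fixed 81; total 424.
{C}: Norris→C 38, Sutton→C 112, Holm→C 48. Service 198; fixed 239; total 437.
{A, C}: service 198 + fixed 320 = 518
{A, B, C}: service 110 + fixed 579 = 689
No other subset beats 424.

Open A only; minimum total cost 424.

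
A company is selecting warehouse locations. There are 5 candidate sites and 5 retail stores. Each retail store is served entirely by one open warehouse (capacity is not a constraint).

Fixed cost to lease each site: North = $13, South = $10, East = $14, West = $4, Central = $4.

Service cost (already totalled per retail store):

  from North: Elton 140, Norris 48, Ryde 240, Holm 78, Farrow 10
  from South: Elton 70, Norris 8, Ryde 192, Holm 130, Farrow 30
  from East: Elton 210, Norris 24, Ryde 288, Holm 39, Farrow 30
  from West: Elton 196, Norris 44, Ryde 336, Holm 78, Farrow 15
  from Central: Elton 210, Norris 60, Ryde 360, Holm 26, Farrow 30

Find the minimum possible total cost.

For any fixed open set, each retail store goes to its cheapest open site; total = fixed + service.
{South, West, Central}: Elton→South 70, Norris→South 8, Ryde→South 192, Holm→Central 26, Farrow→West 15. Service 311; fixed 18; total 329.
{North, South, Central}: Elton→South 70, Norris→South 8, Ryde→South 192, Holm→Central 26, Farrow→North 10. Service 306; fixed 27; total 333.
{North, South, West, Central}: service 306 + fixed 31 = 337
{North, South, East, West, Central}: service 306 + fixed 45 = 351
No other subset beats 329.

Minimum total cost: 329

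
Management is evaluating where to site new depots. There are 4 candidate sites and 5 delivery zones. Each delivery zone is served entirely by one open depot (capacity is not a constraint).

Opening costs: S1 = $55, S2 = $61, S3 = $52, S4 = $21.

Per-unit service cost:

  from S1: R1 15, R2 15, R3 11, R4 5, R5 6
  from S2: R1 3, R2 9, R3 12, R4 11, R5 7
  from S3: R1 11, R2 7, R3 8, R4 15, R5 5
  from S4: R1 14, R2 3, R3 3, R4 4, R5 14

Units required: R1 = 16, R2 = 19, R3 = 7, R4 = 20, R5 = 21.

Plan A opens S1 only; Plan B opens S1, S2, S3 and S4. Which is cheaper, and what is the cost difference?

Plan B is cheaper by 383.

Plan A: {S1}: R1→S1 15·16=240, R2→S1 15·19=285, R3→S1 11·7=77, R4→S1 5·20=100, R5→S1 6·21=126. Service 828; fixed 55; total 883.
Plan B: {S1, S2, S3, S4}: R1→S2 3·16=48, R2→S4 3·19=57, R3→S4 3·7=21, R4→S4 4·20=80, R5→S3 5·21=105. Service 311; fixed 189; total 500.
Difference: |883 − 500| = 383.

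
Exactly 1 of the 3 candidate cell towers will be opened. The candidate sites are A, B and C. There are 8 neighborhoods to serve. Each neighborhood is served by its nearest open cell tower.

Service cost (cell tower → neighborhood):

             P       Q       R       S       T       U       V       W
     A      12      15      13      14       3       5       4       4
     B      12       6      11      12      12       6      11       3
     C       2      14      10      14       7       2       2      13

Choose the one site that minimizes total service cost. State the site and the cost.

With exactly 1 open, each neighborhood uses its cheapest among the chosen.
{C}: P→C 2, Q→C 14, R→C 10, S→C 14, T→C 7, U→C 2, V→C 2, W→C 13. Service cost 64.
{A}: service cost 70
{B}: service cost 73
Among all 3 size-1 choices, {C} is lowest.

Choose C only; total service cost 64.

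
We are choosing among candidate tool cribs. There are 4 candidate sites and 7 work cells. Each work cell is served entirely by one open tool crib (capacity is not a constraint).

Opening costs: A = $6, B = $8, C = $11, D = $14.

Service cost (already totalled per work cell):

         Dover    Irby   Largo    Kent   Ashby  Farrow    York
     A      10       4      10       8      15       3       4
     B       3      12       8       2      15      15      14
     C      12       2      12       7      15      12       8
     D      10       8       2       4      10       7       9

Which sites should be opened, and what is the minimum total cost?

Open A and B; minimum total cost 53.

For any fixed open set, each work cell goes to its cheapest open site; total = fixed + service.
{A, B}: Dover→B 3, Irby→A 4, Largo→B 8, Kent→B 2, Ashby→A 15, Farrow→A 3, York→A 4. Service 39; fixed 14; total 53.
{A, B, D}: Dover→B 3, Irby→A 4, Largo→D 2, Kent→B 2, Ashby→D 10, Farrow→A 3, York→A 4. Service 28; fixed 28; total 56.
{A, D}: Dover→A 10, Irby→A 4, Largo→D 2, Kent→D 4, Ashby→D 10, Farrow→A 3, York→A 4. Service 37; fixed 20; total 57.
{A, B, C, D}: Dover→B 3, Irby→C 2, Largo→D 2, Kent→B 2, Ashby→D 10, Farrow→A 3, York→A 4. Service 26; fixed 39; total 65.
No other subset beats 53.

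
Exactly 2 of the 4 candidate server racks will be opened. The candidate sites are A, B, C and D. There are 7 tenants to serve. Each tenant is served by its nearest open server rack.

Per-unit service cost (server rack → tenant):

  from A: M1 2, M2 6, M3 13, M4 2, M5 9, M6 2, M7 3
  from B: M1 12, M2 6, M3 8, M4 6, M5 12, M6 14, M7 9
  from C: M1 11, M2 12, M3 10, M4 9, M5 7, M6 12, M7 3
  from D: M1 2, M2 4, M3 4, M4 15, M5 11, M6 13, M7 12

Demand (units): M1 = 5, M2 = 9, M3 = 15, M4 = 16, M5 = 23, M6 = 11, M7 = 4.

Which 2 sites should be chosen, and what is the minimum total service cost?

Choose A and D; total service cost 379.

With exactly 2 open, each tenant uses its cheapest among the chosen.
{A, D}: M1→A 2·5=10, M2→D 4·9=36, M3→D 4·15=60, M4→A 2·16=32, M5→A 9·23=207, M6→A 2·11=22, M7→A 3·4=12. Service cost 379.
{A, C}: service cost 441
{A, B}: service cost 457
Among all 6 size-2 choices, {A, D} is lowest.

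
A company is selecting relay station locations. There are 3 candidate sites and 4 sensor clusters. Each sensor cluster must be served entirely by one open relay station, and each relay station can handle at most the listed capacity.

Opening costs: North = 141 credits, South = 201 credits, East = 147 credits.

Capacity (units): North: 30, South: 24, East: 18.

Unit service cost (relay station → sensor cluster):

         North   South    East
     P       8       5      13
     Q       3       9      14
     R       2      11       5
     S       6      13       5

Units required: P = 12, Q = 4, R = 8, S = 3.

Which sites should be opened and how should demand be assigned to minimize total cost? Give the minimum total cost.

Minimum total cost: 283

Open {North}: P→North 8·12=96, Q→North 3·4=12, R→North 2·8=16, S→North 6·3=18.
Loads: North carries 27/30. Service 142; fixed 141; total 283.
Next best feasible plan costs 427.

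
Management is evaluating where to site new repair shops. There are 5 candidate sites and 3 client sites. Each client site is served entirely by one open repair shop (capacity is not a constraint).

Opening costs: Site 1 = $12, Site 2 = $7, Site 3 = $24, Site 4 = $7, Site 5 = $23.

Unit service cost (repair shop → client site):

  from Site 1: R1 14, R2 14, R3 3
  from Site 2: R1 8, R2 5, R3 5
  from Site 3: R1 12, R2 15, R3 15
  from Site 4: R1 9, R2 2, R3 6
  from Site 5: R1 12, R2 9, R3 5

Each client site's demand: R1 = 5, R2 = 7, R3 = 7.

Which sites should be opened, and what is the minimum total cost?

Open Site 1 and Site 4; minimum total cost 99.

For any fixed open set, each client site goes to its cheapest open site; total = fixed + service.
{Site 1, Site 4}: R1→Site 4 9·5=45, R2→Site 4 2·7=14, R3→Site 1 3·7=21. Service 80; fixed 19; total 99.
{Site 1, Site 2, Site 4}: R1→Site 2 8·5=40, R2→Site 4 2·7=14, R3→Site 1 3·7=21. Service 75; fixed 26; total 101.
{Site 2, Site 4}: R1→Site 2 8·5=40, R2→Site 4 2·7=14, R3→Site 2 5·7=35. Service 89; fixed 14; total 103.
{Site 1, Site 2, Site 3, Site 4, Site 5}: service 75 + fixed 73 = 148
No other subset beats 99.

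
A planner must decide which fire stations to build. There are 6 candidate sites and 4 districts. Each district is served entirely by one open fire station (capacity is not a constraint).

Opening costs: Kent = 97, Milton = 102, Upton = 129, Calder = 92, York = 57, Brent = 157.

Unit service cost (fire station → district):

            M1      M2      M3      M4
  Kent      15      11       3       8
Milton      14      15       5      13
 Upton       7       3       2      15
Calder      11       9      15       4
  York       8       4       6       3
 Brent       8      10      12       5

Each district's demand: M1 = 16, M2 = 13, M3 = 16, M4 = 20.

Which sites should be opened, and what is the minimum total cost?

For any fixed open set, each district goes to its cheapest open site; total = fixed + service.
{York}: M1→York 8·16=128, M2→York 4·13=52, M3→York 6·16=96, M4→York 3·20=60. Service 336; fixed 57; total 393.
{Upton, York}: service 243 + fixed 186 = 429
{Kent, York}: service 288 + fixed 154 = 442
{Kent, Milton, Upton, Calder, York, Brent}: service 243 + fixed 634 = 877
No other subset beats 393.

Open York only; minimum total cost 393.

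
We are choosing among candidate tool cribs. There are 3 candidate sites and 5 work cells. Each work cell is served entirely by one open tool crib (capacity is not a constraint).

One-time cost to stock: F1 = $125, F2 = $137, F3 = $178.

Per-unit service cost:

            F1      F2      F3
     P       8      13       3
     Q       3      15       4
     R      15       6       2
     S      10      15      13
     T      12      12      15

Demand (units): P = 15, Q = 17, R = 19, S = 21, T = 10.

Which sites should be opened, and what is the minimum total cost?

For any fixed open set, each work cell goes to its cheapest open site; total = fixed + service.
{F3}: P→F3 3·15=45, Q→F3 4·17=68, R→F3 2·19=38, S→F3 13·21=273, T→F3 15·10=150. Service 574; fixed 178; total 752.
{F1, F3}: P→F3 3·15=45, Q→F1 3·17=51, R→F3 2·19=38, S→F1 10·21=210, T→F1 12·10=120. Service 464; fixed 303; total 767.
{F2, F3}: service 544 + fixed 315 = 859
{F1, F2, F3}: service 464 + fixed 440 = 904
(All 7 nonempty subsets were checked; F3 only is lowest.)

Open F3 only; minimum total cost 752.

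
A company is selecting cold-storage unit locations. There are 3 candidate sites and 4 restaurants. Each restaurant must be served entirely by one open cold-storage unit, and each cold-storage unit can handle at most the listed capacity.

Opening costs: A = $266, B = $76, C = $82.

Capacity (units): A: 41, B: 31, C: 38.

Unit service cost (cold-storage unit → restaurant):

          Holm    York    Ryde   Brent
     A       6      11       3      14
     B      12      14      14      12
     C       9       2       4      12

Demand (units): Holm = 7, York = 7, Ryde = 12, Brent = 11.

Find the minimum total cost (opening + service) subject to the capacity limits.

Minimum total cost: 339

Open {C}: Holm→C 9·7=63, York→C 2·7=14, Ryde→C 4·12=48, Brent→C 12·11=132.
Loads: C carries 37/38. Service 257; fixed 82; total 339.
Next best feasible plan costs 415.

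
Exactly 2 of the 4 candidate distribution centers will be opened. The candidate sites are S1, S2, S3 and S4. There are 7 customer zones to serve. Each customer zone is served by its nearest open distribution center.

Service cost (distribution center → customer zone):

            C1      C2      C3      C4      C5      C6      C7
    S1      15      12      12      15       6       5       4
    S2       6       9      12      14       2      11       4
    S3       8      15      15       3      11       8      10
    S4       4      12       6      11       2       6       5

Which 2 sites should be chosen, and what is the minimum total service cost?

With exactly 2 open, each customer zone uses its cheapest among the chosen.
{S3, S4}: C1→S4 4, C2→S4 12, C3→S4 6, C4→S3 3, C5→S4 2, C6→S4 6, C7→S4 5. Service cost 38.
{S2, S4}: service cost 42
{S1, S4}: service cost 44
Among all 6 size-2 choices, {S3, S4} is lowest.

Choose S3 and S4; total service cost 38.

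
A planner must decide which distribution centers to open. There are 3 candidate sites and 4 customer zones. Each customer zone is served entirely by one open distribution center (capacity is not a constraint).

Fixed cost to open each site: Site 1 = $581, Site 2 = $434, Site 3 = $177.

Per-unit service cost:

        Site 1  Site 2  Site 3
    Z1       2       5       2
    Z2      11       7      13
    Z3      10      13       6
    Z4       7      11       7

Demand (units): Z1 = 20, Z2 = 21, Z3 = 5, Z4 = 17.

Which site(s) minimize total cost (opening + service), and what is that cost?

Open Site 3 only; minimum total cost 639.

For any fixed open set, each customer zone goes to its cheapest open site; total = fixed + service.
{Site 3}: Z1→Site 3 2·20=40, Z2→Site 3 13·21=273, Z3→Site 3 6·5=30, Z4→Site 3 7·17=119. Service 462; fixed 177; total 639.
{Site 2}: service 499 + fixed 434 = 933
{Site 2, Site 3}: Z1→Site 3 2·20=40, Z2→Site 2 7·21=147, Z3→Site 3 6·5=30, Z4→Site 3 7·17=119. Service 336; fixed 611; total 947.
{Site 1, Site 2, Site 3}: Z1→Site 1 2·20=40, Z2→Site 2 7·21=147, Z3→Site 3 6·5=30, Z4→Site 1 7·17=119. Service 336; fixed 1192; total 1528.
No other subset beats 639.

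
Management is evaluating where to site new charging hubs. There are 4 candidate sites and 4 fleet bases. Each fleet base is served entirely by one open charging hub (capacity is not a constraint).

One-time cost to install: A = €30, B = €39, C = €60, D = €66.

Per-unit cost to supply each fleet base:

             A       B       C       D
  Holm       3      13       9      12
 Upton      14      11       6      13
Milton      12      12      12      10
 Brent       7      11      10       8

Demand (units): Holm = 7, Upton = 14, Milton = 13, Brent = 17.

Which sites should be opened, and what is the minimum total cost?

Open A and C; minimum total cost 470.

For any fixed open set, each fleet base goes to its cheapest open site; total = fixed + service.
{A, C}: Holm→A 3·7=21, Upton→C 6·14=84, Milton→A 12·13=156, Brent→A 7·17=119. Service 380; fixed 90; total 470.
{A, B, C}: service 380 + fixed 129 = 509
{A, C, D}: service 354 + fixed 156 = 510
{A, B, C, D}: Holm→A 3·7=21, Upton→C 6·14=84, Milton→D 10·13=130, Brent→A 7·17=119. Service 354; fixed 195; total 549.
No other subset beats 470.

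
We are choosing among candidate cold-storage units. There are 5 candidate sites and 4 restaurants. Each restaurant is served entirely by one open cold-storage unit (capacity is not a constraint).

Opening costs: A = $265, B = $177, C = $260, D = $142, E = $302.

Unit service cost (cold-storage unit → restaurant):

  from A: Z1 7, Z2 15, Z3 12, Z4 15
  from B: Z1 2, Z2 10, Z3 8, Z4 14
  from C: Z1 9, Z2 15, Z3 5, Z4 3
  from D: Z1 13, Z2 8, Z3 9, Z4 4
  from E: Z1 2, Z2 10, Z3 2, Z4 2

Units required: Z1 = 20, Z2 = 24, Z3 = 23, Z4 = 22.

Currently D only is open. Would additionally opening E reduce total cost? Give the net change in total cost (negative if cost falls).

Yes — net change −123 (cost falls by 123).

Current service cost with {D}: 747.
Adding E: each restaurant re-picks its cheapest; new service cost 322, saving 425.
Extra fixed cost: 302. Net change = 302 − 425 = -123.
(Totals: 889 → 766.)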